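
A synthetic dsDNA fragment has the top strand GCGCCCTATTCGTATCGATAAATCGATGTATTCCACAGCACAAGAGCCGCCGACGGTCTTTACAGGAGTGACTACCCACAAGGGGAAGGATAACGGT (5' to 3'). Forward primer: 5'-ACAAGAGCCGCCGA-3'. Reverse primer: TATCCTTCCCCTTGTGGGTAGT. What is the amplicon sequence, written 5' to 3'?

5'-ACAAGAGCCGCCGACGGTCTTTACAGGAGTGACTACCCACAAGGGGAAGGATA-3'

Scanning the template, ACAAGAGCCGCCGA occurs at positions 40–53; this primer anneals to the bottom strand there with its 3' end pointing downstream.
Reverse complement of the reverse primer: ACTACCCACAAGGGGAAGGATA. This occurs on the top strand at positions 71–92.
The product is the template from position 40 through 92 (53 bp).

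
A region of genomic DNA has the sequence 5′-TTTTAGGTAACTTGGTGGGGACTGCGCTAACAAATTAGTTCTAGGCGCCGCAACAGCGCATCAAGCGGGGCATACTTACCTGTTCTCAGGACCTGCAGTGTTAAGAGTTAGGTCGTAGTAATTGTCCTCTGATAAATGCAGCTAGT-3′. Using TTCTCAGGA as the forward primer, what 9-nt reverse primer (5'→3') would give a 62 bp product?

5'-TAGCTGCAT-3'

The forward primer binds at positions 83–91, so a 62 bp product ends at position 83 + 62 − 1 = 144.
The reverse primer anneals to the top strand over positions 136–144, i.e. to ATGCAGCTA.
Its sequence written 5'→3' is the reverse complement: TAGCTGCAT.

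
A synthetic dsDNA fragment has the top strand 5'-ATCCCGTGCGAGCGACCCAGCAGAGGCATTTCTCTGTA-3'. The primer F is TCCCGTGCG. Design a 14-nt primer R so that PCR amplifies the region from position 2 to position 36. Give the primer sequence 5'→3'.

The product's 3' end on the top strand is position 36.
The reverse primer anneals to the top strand over positions 23–36, i.e. to GAGGCATTTCTCTG.
Its sequence written 5'→3' is the reverse complement: CAGAGAAATGCCTC.

5'-CAGAGAAATGCCTC-3'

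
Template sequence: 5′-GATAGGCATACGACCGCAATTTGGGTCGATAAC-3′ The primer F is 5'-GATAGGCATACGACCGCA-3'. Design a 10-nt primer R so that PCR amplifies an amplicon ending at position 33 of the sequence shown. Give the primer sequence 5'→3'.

5'-GTTATCGACC-3'

The forward primer binds at positions 1–18; the product's 3' end on the top strand is position 33.
The reverse primer anneals to the top strand over positions 24–33, i.e. to GGTCGATAAC.
Its sequence written 5'→3' is the reverse complement: GTTATCGACC.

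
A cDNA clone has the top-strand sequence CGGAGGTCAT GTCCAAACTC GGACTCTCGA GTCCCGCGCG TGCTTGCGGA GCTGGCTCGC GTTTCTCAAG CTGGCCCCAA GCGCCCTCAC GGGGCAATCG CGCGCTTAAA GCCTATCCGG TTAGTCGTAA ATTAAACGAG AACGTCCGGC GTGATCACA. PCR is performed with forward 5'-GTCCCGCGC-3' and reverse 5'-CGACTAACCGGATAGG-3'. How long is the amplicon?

97 bp

Forward primer GTCCCGCGC is found on the top strand at positions 31–39.
The reverse primer's reverse complement is CCTATCCGGTTAGTCG, which matches the template at positions 112–127.
Product length = (reverse-primer end) − (forward-primer start) + 1 = 127 − 31 + 1 = 97 bp.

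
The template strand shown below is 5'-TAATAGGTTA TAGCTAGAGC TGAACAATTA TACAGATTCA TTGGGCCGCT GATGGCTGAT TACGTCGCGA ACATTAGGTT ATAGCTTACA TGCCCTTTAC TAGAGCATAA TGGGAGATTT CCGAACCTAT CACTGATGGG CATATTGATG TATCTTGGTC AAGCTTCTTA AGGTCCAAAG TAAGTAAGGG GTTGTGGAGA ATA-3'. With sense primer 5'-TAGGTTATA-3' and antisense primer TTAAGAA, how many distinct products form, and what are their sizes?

The forward primer TAGGTTATA matches the top strand at positions 4–12, 75–83.
The reverse primer's reverse complement is TTCTTAA, matching at positions 165–171.
Each forward site pairs with the reverse site to give a product ending at position 171: sizes 168, 97 bp.

Two products: 168 bp, 97 bp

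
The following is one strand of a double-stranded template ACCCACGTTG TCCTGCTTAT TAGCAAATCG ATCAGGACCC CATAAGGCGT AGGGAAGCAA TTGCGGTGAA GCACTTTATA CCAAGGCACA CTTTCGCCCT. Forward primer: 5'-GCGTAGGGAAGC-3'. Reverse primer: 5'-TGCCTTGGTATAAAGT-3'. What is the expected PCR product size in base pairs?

Forward primer GCGTAGGGAAGC is found on the top strand at positions 47–58.
The reverse primer's reverse complement is ACTTTATACCAAGGCA, which matches the template at positions 73–88.
The product runs from position 47 to position 88, so its length is 88 − 47 + 1 = 42 bp.

42 bp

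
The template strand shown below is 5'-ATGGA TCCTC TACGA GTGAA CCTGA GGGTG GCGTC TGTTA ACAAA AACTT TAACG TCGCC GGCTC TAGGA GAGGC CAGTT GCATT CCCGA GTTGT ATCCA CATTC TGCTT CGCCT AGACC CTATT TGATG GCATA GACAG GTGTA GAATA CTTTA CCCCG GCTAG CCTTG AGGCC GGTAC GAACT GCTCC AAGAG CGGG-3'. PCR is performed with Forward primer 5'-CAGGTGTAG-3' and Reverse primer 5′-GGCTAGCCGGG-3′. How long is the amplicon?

30 bp

The forward primer matches the template at positions 138–146.
Reverse complement of the reverse primer: CCCGGCTAGCC. This occurs on the top strand at positions 157–167.
The product runs from position 138 to position 167, so its length is 167 − 138 + 1 = 30 bp.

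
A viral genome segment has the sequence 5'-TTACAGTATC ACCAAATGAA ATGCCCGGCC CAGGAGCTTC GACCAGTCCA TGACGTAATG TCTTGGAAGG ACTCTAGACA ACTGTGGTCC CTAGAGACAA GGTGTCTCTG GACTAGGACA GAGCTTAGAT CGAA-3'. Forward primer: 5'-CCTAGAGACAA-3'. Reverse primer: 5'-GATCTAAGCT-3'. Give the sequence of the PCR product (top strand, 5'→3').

Forward primer CCTAGAGACAA is found on the top strand at positions 90–100.
The reverse primer's reverse complement is AGCTTAGATC, which matches the template at positions 122–131.
The product is the template from position 90 through 131 (42 bp).

5'-CCTAGAGACAAGGTGTCTCTGGACTAGGACAGAGCTTAGATC-3'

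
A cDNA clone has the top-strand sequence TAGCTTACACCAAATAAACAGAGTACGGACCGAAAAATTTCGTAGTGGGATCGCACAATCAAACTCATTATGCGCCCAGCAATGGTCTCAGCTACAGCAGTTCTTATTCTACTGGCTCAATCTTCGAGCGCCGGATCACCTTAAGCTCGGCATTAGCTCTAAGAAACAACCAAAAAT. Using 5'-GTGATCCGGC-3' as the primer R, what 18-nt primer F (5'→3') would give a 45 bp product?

The reverse primer's reverse complement GCCGGATCAC matches the template at positions 130–139, so the product ends at position 139.
A 45 bp product then starts at position 139 − 45 + 1 = 95.
The forward primer is identical to the top strand there: CAGCAGTTCTTATTCTAC.

5'-CAGCAGTTCTTATTCTAC-3'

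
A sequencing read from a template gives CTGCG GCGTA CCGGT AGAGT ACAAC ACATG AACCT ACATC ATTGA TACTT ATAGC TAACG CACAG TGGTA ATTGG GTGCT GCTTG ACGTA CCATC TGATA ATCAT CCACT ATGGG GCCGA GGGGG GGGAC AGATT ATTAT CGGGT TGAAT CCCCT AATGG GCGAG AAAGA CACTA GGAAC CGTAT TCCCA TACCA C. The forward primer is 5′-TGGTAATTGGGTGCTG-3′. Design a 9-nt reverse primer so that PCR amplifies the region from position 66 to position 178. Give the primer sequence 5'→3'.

5'-TCCTAGTGT-3'

The product's 3' end on the top strand is position 178.
The reverse primer anneals to the top strand over positions 170–178, i.e. to ACACTAGGA.
Its sequence written 5'→3' is the reverse complement: TCCTAGTGT.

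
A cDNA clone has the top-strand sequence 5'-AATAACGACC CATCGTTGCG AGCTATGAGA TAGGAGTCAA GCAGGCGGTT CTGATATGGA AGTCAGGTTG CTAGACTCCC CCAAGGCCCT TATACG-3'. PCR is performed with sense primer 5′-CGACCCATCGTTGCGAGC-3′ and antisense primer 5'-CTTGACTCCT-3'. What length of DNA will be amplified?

Scanning the template, CGACCCATCGTTGCGAGC occurs at positions 6–23; this primer anneals to the bottom strand there with its 3' end pointing downstream.
The reverse primer's reverse complement is AGGAGTCAAG, which matches the template at positions 32–41.
Product length = (reverse-primer end) − (forward-primer start) + 1 = 41 − 6 + 1 = 36 bp.

36 bp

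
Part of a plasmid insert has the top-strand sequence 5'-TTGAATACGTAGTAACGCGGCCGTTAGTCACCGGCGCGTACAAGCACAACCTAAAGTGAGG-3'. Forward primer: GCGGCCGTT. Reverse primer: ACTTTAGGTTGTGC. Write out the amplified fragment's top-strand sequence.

Forward primer GCGGCCGTT is found on the top strand at positions 17–25.
Reverse complement of the reverse primer: GCACAACCTAAAGT. This occurs on the top strand at positions 44–57.
The product is the template from position 17 through 57 (41 bp).

5'-GCGGCCGTTAGTCACCGGCGCGTACAAGCACAACCTAAAGT-3'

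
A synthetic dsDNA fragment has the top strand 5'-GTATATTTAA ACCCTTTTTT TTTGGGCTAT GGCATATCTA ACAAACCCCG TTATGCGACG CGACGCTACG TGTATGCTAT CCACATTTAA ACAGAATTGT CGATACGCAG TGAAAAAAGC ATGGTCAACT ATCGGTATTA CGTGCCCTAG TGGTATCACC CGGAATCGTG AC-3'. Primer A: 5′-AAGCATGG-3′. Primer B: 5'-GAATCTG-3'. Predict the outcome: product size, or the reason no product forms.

No product — primer B has no binding site in the template.

Primer B (GAATCTG) does not match the top strand, and its reverse complement CAGATTC does not match either.
With no annealing site for primer B, no amplification occurs.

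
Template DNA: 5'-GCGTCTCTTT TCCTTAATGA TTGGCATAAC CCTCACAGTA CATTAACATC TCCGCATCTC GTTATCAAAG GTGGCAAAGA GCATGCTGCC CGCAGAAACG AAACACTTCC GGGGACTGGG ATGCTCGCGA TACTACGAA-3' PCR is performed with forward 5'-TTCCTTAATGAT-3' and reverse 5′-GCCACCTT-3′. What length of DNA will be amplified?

The forward primer matches the template at positions 10–21.
Taking the reverse complement of GCCACCTT gives AAGGTGGC, found at positions 68–75 on the template; the primer anneals here to the top strand with its 3' end pointing upstream.
Amplicon spans positions 10–75: 66 bp.

66 bp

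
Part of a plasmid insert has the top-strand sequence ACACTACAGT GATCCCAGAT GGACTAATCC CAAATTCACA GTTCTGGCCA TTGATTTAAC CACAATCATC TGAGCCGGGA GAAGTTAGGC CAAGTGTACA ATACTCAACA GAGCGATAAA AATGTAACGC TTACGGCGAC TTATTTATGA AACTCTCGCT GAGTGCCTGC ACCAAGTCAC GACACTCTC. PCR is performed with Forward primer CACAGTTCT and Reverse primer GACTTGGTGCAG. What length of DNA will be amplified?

142 bp

Forward primer CACAGTTCT is found on the top strand at positions 37–45.
Taking the reverse complement of GACTTGGTGCAG gives CTGCACCAAGTC, found at positions 167–178 on the template; the primer anneals here to the top strand with its 3' end pointing upstream.
Product length = (reverse-primer end) − (forward-primer start) + 1 = 178 − 37 + 1 = 142 bp.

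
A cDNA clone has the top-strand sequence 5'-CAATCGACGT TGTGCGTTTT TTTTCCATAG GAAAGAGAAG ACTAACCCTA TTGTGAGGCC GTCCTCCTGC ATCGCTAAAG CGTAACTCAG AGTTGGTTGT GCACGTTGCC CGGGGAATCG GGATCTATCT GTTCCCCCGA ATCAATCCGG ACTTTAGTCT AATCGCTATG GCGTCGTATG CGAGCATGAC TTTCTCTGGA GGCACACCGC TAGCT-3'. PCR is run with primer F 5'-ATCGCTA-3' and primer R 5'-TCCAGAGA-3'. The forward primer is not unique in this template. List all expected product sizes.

130 bp, 39 bp

The forward primer ATCGCTA matches the top strand at positions 71–77, 162–168.
The reverse primer's reverse complement is TCTCTGGA, matching at positions 193–200.
Each forward site pairs with the reverse site to give a product ending at position 200: sizes 130, 39 bp.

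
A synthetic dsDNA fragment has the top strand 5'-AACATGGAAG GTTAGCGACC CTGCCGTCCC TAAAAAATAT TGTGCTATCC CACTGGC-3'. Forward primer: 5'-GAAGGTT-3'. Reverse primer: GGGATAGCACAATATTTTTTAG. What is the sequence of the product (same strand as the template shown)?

Forward primer GAAGGTT is found on the top strand at positions 7–13.
The reverse primer's reverse complement is CTAAAAAATATTGTGCTATCCC, which matches the template at positions 30–51.
The product is the template from position 7 through 51 (45 bp).

5'-GAAGGTTAGCGACCCTGCCGTCCCTAAAAAATATTGTGCTATCCC-3'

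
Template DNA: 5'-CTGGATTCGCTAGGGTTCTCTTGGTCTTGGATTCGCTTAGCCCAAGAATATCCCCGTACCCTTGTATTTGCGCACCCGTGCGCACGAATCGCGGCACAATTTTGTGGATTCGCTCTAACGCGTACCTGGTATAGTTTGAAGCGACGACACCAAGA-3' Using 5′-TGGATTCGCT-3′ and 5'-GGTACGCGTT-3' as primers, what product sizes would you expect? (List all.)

125 bp, 99 bp, 22 bp

The forward primer TGGATTCGCT matches the top strand at positions 2–11, 28–37, 105–114.
The reverse primer's reverse complement is AACGCGTACC, matching at positions 117–126.
Each forward site pairs with the reverse site to give a product ending at position 126: sizes 125, 99, 22 bp.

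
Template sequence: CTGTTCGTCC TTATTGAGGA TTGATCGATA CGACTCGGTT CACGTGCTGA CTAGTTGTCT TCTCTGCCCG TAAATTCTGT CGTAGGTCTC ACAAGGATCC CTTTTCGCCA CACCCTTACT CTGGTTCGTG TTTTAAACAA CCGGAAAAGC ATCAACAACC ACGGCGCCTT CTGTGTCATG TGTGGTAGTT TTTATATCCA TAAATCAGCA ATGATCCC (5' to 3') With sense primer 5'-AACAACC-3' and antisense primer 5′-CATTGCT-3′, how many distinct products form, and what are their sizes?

The forward primer AACAACC matches the top strand at positions 136–142, 154–160.
The reverse primer's reverse complement is AGCAATG, matching at positions 207–213.
Each forward site pairs with the reverse site to give a product ending at position 213: sizes 78, 60 bp.

Two products: 78 bp, 60 bp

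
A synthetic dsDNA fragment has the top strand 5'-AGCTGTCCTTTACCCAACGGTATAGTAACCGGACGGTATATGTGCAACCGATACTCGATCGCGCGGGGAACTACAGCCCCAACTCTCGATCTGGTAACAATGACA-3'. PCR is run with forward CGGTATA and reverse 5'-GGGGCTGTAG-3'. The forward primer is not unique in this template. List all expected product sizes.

The forward primer CGGTATA matches the top strand at positions 18–24, 34–40.
The reverse primer's reverse complement is CTACAGCCCC, matching at positions 71–80.
Each forward site pairs with the reverse site to give a product ending at position 80: sizes 63, 47 bp.

63 bp, 47 bp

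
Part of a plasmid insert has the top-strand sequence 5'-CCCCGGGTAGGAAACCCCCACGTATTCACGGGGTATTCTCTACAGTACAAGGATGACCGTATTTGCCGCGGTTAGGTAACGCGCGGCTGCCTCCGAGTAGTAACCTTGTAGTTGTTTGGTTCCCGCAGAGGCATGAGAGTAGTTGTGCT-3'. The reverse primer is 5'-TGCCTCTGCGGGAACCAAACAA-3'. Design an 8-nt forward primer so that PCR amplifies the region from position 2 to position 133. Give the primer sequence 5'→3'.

5'-CCCGGGTA-3'

The reverse primer's reverse complement TTGTTTGGTTCCCGCAGAGGCA matches the template at positions 112–133; the product starts at position 2.
The forward primer is identical to the top strand over positions 2–9: CCCGGGTA.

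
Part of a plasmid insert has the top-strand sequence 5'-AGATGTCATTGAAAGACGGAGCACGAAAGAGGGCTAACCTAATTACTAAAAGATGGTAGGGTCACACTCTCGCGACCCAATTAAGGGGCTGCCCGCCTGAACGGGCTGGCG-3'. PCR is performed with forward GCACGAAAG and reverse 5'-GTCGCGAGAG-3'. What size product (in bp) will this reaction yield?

56 bp

The forward primer matches the template at positions 21–29.
The reverse primer's reverse complement is CTCTCGCGAC, which matches the template at positions 67–76.
The product runs from position 21 to position 76, so its length is 76 − 21 + 1 = 56 bp.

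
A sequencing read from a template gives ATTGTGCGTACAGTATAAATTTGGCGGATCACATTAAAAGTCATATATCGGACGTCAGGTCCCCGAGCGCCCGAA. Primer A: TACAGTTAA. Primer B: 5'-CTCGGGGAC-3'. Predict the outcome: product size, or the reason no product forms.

No product — primer A has no binding site in the template.

Primer A (TACAGTTAA) does not match the top strand, and its reverse complement TTAACTGTA does not match either.
With no annealing site for primer A, no amplification occurs.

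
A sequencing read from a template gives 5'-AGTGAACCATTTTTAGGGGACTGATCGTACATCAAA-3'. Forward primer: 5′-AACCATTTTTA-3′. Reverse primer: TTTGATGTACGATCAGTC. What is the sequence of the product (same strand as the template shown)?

5'-AACCATTTTTAGGGGACTGATCGTACATCAAA-3'

Scanning the template, AACCATTTTTA occurs at positions 5–15; this primer anneals to the bottom strand there with its 3' end pointing downstream.
Taking the reverse complement of TTTGATGTACGATCAGTC gives GACTGATCGTACATCAAA, found at positions 19–36 on the template; the primer anneals here to the top strand with its 3' end pointing upstream.
The product is the template from position 5 through 36 (32 bp).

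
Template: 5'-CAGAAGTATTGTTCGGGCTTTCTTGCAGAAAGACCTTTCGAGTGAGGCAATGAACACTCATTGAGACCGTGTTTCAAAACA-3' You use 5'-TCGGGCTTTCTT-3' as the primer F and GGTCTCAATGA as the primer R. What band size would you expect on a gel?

The forward primer matches the template at positions 13–24.
Reverse complement of the reverse primer: TCATTGAGACC. This occurs on the top strand at positions 58–68.
The product runs from position 13 to position 68, so its length is 68 − 13 + 1 = 56 bp.

56 bp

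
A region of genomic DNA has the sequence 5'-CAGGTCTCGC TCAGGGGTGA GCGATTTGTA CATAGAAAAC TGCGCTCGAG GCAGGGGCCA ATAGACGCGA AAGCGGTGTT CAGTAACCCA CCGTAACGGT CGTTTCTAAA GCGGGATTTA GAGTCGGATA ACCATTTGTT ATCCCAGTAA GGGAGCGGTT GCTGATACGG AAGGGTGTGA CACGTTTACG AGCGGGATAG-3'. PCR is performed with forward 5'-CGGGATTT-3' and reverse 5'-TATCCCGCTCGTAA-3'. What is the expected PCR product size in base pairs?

The forward primer matches the template at positions 112–119.
Reverse complement of the reverse primer: TTACGAGCGGGATA. This occurs on the top strand at positions 186–199.
Amplicon spans positions 112–199: 88 bp.

88 bp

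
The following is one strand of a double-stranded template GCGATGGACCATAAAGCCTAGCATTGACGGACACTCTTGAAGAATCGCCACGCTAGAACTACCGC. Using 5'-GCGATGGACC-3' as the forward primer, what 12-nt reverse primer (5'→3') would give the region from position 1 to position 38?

The product's 3' end on the top strand is position 38.
The reverse primer anneals to the top strand over positions 27–38, i.e. to ACGGACACTCTT.
Its sequence written 5'→3' is the reverse complement: AAGAGTGTCCGT.

5'-AAGAGTGTCCGT-3'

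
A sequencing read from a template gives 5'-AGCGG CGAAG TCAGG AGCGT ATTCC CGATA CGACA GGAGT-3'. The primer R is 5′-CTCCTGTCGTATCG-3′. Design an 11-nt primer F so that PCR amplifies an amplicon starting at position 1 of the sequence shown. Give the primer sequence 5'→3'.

5'-AGCGGCGAAGT-3'

The reverse primer's reverse complement CGATACGACAGGAG matches the template at positions 26–39; the product starts at position 1.
The forward primer is identical to the top strand over positions 1–11: AGCGGCGAAGT.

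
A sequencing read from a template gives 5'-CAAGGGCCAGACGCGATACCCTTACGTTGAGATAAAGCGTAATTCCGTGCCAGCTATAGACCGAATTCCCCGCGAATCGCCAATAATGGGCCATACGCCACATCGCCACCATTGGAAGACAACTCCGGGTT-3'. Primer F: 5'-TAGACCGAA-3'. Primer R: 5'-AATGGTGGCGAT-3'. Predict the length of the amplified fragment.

The forward primer matches the template at positions 57–65.
Reverse complement of the reverse primer: ATCGCCACCATT. This occurs on the top strand at positions 102–113.
Product length = (reverse-primer end) − (forward-primer start) + 1 = 113 − 57 + 1 = 57 bp.

57 bp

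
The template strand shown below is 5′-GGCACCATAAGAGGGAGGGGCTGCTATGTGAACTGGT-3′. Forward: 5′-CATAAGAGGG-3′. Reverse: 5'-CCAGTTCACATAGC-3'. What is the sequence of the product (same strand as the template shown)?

Forward primer CATAAGAGGG is found on the top strand at positions 6–15.
Reverse complement of the reverse primer: GCTATGTGAACTGG. This occurs on the top strand at positions 23–36.
The product is the template from position 6 through 36 (31 bp).

5'-CATAAGAGGGAGGGGCTGCTATGTGAACTGG-3'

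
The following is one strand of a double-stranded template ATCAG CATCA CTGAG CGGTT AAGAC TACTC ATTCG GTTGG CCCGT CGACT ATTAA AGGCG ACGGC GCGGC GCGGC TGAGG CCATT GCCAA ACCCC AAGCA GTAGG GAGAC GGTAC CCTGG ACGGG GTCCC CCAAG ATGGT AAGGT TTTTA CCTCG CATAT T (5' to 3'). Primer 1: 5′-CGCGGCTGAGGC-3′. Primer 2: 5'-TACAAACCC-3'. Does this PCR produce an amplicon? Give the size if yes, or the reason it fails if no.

Primer 2 (TACAAACCC) does not match the top strand, and its reverse complement GGGTTTGTA does not match either.
With no annealing site for primer 2, no amplification occurs.

No product — primer 2 has no binding site in the template.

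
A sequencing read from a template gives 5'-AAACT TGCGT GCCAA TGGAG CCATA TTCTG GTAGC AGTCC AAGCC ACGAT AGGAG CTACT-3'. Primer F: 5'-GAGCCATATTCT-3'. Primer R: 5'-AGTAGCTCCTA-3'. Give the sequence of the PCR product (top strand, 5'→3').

Forward primer GAGCCATATTCT is found on the top strand at positions 18–29.
Reverse complement of the reverse primer: TAGGAGCTACT. This occurs on the top strand at positions 50–60.
The product is the template from position 18 through 60 (43 bp).

5'-GAGCCATATTCTGGTAGCAGTCCAAGCCACGATAGGAGCTACT-3'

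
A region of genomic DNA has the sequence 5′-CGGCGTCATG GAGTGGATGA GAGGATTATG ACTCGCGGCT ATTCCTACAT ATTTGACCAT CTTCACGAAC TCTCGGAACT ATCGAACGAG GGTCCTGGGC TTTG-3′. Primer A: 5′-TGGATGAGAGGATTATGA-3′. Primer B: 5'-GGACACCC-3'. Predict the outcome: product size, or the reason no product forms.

Primer B (GGACACCC) does not match the top strand, and its reverse complement GGGTGTCC does not match either.
With no annealing site for primer B, no amplification occurs.

No product — primer B has no binding site in the template.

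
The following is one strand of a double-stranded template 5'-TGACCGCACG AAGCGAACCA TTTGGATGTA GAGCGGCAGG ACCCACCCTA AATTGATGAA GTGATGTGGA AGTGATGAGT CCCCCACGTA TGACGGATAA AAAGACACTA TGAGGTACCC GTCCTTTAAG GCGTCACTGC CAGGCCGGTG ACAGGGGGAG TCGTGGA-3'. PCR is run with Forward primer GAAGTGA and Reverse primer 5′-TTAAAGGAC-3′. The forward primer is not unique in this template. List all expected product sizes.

The forward primer GAAGTGA matches the top strand at positions 58–64, 69–75.
The reverse primer's reverse complement is GTCCTTTAA, matching at positions 121–129.
Each forward site pairs with the reverse site to give a product ending at position 129: sizes 72, 61 bp.

72 bp, 61 bp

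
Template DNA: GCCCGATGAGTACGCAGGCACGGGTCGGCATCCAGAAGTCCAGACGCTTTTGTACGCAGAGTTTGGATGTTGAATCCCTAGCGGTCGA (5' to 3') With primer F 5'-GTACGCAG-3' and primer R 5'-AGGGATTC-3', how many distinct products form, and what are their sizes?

Two products: 70 bp, 28 bp

The forward primer GTACGCAG matches the top strand at positions 10–17, 52–59.
The reverse primer's reverse complement is GAATCCCT, matching at positions 72–79.
Each forward site pairs with the reverse site to give a product ending at position 79: sizes 70, 28 bp.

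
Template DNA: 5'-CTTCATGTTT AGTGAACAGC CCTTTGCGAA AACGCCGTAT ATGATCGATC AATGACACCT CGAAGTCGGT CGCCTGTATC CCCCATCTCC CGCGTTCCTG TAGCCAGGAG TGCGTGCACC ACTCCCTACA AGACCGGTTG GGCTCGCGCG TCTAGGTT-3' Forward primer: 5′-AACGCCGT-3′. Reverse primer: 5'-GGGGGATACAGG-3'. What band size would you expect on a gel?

Forward primer AACGCCGT is found on the top strand at positions 31–38.
The reverse primer's reverse complement is CCTGTATCCCCC, which matches the template at positions 73–84.
The product runs from position 31 to position 84, so its length is 84 − 31 + 1 = 54 bp.

54 bp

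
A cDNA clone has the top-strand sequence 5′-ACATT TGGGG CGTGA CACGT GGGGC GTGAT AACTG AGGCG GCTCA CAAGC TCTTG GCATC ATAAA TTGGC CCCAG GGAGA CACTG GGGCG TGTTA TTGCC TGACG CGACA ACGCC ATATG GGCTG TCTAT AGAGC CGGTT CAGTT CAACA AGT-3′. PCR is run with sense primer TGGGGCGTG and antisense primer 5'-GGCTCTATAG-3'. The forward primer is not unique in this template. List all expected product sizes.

131 bp, 117 bp, 53 bp

The forward primer TGGGGCGTG matches the top strand at positions 6–14, 20–28, 84–92.
The reverse primer's reverse complement is CTATAGAGCC, matching at positions 127–136.
Each forward site pairs with the reverse site to give a product ending at position 136: sizes 131, 117, 53 bp.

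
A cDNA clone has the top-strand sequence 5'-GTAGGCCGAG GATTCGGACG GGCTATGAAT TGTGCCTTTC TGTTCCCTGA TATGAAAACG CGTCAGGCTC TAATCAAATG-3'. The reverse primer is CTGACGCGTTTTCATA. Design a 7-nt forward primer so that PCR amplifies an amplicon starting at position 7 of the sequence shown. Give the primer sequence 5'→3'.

5'-CGAGGAT-3'

The reverse primer's reverse complement TATGAAAACGCGTCAG matches the template at positions 51–66; the product starts at position 7.
The forward primer is identical to the top strand over positions 7–13: CGAGGAT.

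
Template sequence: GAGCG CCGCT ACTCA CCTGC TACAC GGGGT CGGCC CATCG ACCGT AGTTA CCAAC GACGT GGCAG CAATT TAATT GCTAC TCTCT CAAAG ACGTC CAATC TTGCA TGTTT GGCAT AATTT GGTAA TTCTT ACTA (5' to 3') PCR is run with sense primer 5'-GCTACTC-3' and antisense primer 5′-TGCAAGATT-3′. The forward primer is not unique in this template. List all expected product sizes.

98 bp, 30 bp

The forward primer GCTACTC matches the top strand at positions 8–14, 76–82.
The reverse primer's reverse complement is AATCTTGCA, matching at positions 97–105.
Each forward site pairs with the reverse site to give a product ending at position 105: sizes 98, 30 bp.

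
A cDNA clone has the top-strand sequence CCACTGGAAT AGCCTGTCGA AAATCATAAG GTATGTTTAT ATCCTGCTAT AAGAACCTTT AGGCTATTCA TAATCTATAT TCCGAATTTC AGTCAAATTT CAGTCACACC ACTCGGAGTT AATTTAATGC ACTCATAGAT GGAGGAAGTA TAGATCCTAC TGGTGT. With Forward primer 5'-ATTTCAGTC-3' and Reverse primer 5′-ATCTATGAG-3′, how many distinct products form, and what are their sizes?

The forward primer ATTTCAGTC matches the top strand at positions 86–94, 97–105.
The reverse primer's reverse complement is CTCATAGAT, matching at positions 132–140.
Each forward site pairs with the reverse site to give a product ending at position 140: sizes 55, 44 bp.

Two products: 55 bp, 44 bp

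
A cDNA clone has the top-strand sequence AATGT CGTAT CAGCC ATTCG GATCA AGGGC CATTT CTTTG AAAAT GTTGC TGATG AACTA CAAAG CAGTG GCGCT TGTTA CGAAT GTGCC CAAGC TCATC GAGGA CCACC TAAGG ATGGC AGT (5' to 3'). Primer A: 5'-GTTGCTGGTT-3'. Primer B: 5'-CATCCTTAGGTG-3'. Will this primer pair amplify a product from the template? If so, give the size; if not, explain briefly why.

No product — primer A has no binding site in the template.

Primer A (GTTGCTGGTT) does not match the top strand, and its reverse complement AACCAGCAAC does not match either.
With no annealing site for primer A, no amplification occurs.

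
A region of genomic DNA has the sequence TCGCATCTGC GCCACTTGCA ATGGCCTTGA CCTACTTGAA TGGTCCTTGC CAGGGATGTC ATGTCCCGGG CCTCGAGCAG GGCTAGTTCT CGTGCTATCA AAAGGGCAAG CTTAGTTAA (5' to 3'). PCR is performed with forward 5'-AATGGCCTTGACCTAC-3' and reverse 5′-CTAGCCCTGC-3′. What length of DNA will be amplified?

67 bp

The forward primer matches the template at positions 20–35.
Taking the reverse complement of CTAGCCCTGC gives GCAGGGCTAG, found at positions 77–86 on the template; the primer anneals here to the top strand with its 3' end pointing upstream.
Product length = (reverse-primer end) − (forward-primer start) + 1 = 86 − 20 + 1 = 67 bp.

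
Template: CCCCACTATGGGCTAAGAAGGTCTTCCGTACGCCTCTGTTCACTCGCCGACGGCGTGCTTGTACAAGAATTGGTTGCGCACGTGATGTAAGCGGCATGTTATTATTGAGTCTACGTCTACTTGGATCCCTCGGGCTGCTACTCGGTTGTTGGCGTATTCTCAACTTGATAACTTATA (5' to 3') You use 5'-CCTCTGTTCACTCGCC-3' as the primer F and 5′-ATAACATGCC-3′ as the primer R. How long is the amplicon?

Scanning the template, CCTCTGTTCACTCGCC occurs at positions 33–48; this primer anneals to the bottom strand there with its 3' end pointing downstream.
Taking the reverse complement of ATAACATGCC gives GGCATGTTAT, found at positions 93–102 on the template; the primer anneals here to the top strand with its 3' end pointing upstream.
The product runs from position 33 to position 102, so its length is 102 − 33 + 1 = 70 bp.

70 bp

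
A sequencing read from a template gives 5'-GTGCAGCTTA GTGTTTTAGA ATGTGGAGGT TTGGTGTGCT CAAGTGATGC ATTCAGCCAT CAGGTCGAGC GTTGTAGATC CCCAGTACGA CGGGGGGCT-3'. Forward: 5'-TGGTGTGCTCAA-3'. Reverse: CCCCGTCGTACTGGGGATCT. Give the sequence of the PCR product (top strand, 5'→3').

5'-TGGTGTGCTCAAGTGATGCATTCAGCCATCAGGTCGAGCGTTGTAGATCCCCAGTACGACGGGG-3'

The forward primer matches the template at positions 32–43.
Reverse complement of the reverse primer: AGATCCCCAGTACGACGGGG. This occurs on the top strand at positions 76–95.
The product is the template from position 32 through 95 (64 bp).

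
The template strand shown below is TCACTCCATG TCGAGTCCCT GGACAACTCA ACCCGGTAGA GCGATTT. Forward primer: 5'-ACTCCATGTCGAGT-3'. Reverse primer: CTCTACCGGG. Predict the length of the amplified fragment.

The forward primer matches the template at positions 3–16.
Reverse complement of the reverse primer: CCCGGTAGAG. This occurs on the top strand at positions 32–41.
The product runs from position 3 to position 41, so its length is 41 − 3 + 1 = 39 bp.

39 bp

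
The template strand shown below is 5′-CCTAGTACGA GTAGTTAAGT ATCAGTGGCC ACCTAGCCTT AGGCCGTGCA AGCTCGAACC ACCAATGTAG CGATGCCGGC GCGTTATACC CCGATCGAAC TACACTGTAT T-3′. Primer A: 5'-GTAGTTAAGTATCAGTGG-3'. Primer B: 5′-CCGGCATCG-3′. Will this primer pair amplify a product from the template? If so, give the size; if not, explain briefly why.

Primer A (GTAGTTAAGTATCAGTGG) matches the top strand at positions 11–28; it acts as a forward primer.
Primer B's reverse complement is CGATGCCGG, matching the top strand at positions 71–79; it acts as a reverse primer.
The 3' ends face each other across positions 11–79, giving a 69 bp product.

Yes — a 69 bp product.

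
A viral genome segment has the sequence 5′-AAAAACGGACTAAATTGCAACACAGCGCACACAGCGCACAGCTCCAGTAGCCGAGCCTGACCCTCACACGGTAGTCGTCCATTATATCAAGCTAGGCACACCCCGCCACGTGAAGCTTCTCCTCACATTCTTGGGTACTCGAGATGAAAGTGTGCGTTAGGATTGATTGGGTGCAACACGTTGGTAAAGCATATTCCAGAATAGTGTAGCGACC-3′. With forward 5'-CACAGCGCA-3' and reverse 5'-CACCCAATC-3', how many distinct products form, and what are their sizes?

The forward primer CACAGCGCA matches the top strand at positions 21–29, 30–38.
The reverse primer's reverse complement is GATTGGGTG, matching at positions 165–173.
Each forward site pairs with the reverse site to give a product ending at position 173: sizes 153, 144 bp.

Two products: 153 bp, 144 bp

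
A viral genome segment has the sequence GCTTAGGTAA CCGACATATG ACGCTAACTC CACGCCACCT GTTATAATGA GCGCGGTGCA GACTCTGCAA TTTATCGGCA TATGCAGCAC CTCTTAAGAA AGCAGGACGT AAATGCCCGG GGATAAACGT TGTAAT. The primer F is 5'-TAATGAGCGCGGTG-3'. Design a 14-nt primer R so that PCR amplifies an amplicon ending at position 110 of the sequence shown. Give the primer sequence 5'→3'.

5'-ACGTCCTGCTTTCT-3'

The forward primer binds at positions 45–58; the product's 3' end on the top strand is position 110.
The reverse primer anneals to the top strand over positions 97–110, i.e. to AGAAAGCAGGACGT.
Its sequence written 5'→3' is the reverse complement: ACGTCCTGCTTTCT.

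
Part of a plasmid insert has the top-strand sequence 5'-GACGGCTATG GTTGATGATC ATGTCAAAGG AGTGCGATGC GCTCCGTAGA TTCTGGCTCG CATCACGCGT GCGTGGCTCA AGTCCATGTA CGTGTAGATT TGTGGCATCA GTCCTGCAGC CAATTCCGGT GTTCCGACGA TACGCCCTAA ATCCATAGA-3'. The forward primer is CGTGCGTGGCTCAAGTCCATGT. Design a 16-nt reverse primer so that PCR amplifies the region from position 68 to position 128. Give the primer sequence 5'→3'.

5'-CGGAATTGGCTGCAGG-3'

The product's 3' end on the top strand is position 128.
The reverse primer anneals to the top strand over positions 113–128, i.e. to CCTGCAGCCAATTCCG.
Its sequence written 5'→3' is the reverse complement: CGGAATTGGCTGCAGG.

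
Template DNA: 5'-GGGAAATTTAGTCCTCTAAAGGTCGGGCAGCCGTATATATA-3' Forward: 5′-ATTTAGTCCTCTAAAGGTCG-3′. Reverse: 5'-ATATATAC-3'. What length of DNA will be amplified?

35 bp

Scanning the template, ATTTAGTCCTCTAAAGGTCG occurs at positions 6–25; this primer anneals to the bottom strand there with its 3' end pointing downstream.
Reverse complement of the reverse primer: GTATATAT. This occurs on the top strand at positions 33–40.
Product length = (reverse-primer end) − (forward-primer start) + 1 = 40 − 6 + 1 = 35 bp.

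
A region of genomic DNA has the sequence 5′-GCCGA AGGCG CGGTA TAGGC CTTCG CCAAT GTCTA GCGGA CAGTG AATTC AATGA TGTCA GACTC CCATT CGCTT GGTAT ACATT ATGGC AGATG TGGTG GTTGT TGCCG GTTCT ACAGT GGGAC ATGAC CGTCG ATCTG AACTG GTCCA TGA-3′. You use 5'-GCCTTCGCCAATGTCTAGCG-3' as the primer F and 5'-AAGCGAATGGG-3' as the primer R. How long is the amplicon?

Forward primer GCCTTCGCCAATGTCTAGCG is found on the top strand at positions 19–38.
The reverse primer's reverse complement is CCCATTCGCTT, which matches the template at positions 65–75.
Amplicon spans positions 19–75: 57 bp.

57 bp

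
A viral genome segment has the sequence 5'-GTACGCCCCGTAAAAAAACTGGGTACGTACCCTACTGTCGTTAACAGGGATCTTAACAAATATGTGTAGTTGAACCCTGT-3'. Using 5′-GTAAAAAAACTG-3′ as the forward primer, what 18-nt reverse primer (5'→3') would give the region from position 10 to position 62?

5'-TATTTGTTAAGATCCCTG-3'

The product's 3' end on the top strand is position 62.
The reverse primer anneals to the top strand over positions 45–62, i.e. to CAGGGATCTTAACAAATA.
Its sequence written 5'→3' is the reverse complement: TATTTGTTAAGATCCCTG.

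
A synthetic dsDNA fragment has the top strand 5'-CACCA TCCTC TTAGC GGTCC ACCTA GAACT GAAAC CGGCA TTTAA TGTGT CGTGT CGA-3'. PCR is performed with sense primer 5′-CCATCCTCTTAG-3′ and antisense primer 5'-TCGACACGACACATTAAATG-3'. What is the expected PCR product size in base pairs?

56 bp

Scanning the template, CCATCCTCTTAG occurs at positions 3–14; this primer anneals to the bottom strand there with its 3' end pointing downstream.
Taking the reverse complement of TCGACACGACACATTAAATG gives CATTTAATGTGTCGTGTCGA, found at positions 39–58 on the template; the primer anneals here to the top strand with its 3' end pointing upstream.
The product runs from position 3 to position 58, so its length is 58 − 3 + 1 = 56 bp.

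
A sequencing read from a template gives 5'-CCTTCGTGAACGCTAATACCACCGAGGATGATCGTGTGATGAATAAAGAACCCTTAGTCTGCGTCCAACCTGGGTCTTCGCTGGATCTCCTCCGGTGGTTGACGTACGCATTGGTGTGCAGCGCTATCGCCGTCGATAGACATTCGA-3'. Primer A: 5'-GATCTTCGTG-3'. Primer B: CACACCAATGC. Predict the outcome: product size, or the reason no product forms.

No product — primer A has no binding site in the template.

Primer A (GATCTTCGTG) does not match the top strand, and its reverse complement CACGAAGATC does not match either.
With no annealing site for primer A, no amplification occurs.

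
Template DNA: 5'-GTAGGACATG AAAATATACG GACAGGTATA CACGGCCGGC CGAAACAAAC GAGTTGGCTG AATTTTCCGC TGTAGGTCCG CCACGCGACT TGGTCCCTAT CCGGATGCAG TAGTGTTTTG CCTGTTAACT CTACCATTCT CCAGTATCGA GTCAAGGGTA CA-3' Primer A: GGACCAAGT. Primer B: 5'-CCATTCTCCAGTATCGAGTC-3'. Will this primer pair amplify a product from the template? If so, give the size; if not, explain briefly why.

Primer A (GGACCAAGT) has reverse complement ACTTGGTCC, which matches the top strand at positions 88–96; primer A anneals to the top strand there with its 3' end pointing upstream toward position 88.
Primer B (CCATTCTCCAGTATCGAGTC) matches the top strand directly at positions 134–153; it anneals to the bottom strand with its 3' end pointing downstream toward position 153.
The 3' ends diverge (primer A extends toward position 1, primer B toward position 162), so the primers never converge on a shared product.

No product — the primers' 3' ends point away from each other.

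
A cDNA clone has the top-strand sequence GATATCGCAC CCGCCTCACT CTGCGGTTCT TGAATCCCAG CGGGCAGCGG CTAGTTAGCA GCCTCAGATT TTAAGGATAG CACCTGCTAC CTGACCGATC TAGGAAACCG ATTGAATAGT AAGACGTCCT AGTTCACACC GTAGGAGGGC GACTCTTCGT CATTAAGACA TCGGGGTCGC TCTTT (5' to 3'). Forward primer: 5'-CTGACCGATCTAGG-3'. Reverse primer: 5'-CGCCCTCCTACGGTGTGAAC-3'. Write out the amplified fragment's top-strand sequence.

5'-CTGACCGATCTAGGAAACCGATTGAATAGTAAGACGTCCTAGTTCACACCGTAGGAGGGCG-3'

Forward primer CTGACCGATCTAGG is found on the top strand at positions 91–104.
The reverse primer's reverse complement is GTTCACACCGTAGGAGGGCG, which matches the template at positions 132–151.
The product is the template from position 91 through 151 (61 bp).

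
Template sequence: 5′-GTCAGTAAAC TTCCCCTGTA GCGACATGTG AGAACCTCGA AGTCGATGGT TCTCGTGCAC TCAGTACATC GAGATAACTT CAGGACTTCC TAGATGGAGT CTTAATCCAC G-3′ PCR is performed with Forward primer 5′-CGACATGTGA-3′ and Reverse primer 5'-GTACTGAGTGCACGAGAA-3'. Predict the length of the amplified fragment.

46 bp

Forward primer CGACATGTGA is found on the top strand at positions 22–31.
Reverse complement of the reverse primer: TTCTCGTGCACTCAGTAC. This occurs on the top strand at positions 50–67.
Amplicon spans positions 22–67: 46 bp.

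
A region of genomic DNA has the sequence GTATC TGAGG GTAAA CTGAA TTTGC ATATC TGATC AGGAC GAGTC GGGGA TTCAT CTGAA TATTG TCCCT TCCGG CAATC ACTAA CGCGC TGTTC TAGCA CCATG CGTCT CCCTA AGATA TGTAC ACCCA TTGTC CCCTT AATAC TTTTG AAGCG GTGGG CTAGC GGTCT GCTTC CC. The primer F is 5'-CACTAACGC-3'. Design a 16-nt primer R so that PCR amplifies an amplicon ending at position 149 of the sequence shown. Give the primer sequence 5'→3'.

5'-AAAAGTATTAAGGGGA-3'

The forward primer binds at positions 80–88; the product's 3' end on the top strand is position 149.
The reverse primer anneals to the top strand over positions 134–149, i.e. to TCCCCTTAATACTTTT.
Its sequence written 5'→3' is the reverse complement: AAAAGTATTAAGGGGA.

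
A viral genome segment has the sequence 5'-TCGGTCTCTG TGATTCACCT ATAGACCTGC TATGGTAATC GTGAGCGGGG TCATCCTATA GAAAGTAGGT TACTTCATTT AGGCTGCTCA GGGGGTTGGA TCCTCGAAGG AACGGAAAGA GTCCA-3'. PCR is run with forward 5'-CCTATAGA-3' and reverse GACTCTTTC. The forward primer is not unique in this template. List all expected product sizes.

106 bp, 69 bp

The forward primer CCTATAGA matches the top strand at positions 18–25, 55–62.
The reverse primer's reverse complement is GAAAGAGTC, matching at positions 115–123.
Each forward site pairs with the reverse site to give a product ending at position 123: sizes 106, 69 bp.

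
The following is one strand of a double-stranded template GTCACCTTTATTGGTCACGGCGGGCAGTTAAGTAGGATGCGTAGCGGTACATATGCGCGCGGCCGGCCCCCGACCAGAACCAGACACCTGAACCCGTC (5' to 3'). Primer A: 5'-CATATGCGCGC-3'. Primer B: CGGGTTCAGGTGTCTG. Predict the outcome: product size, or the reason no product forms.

Primer A (CATATGCGCGC) matches the top strand at positions 50–60; it acts as a forward primer.
Primer B's reverse complement is CAGACACCTGAACCCG, matching the top strand at positions 81–96; it acts as a reverse primer.
The 3' ends face each other across positions 50–96, giving a 47 bp product.

Yes — a 47 bp product.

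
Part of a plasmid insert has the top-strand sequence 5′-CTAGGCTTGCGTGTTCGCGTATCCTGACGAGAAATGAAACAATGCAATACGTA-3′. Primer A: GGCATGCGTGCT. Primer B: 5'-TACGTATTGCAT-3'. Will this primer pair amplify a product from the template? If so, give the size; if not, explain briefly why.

No product — primer A has no binding site in the template.

Primer A (GGCATGCGTGCT) does not match the top strand, and its reverse complement AGCACGCATGCC does not match either.
With no annealing site for primer A, no amplification occurs.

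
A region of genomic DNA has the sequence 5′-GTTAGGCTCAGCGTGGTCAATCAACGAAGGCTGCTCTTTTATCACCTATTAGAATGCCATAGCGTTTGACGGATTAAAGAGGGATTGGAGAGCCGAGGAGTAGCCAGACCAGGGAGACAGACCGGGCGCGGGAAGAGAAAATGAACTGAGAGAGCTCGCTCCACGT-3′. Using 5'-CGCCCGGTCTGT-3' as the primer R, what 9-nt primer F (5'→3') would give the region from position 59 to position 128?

5'-ATAGCGTTT-3'

The reverse primer's reverse complement ACAGACCGGGCG matches the template at positions 117–128; the product starts at position 59.
The forward primer is identical to the top strand over positions 59–67: ATAGCGTTT.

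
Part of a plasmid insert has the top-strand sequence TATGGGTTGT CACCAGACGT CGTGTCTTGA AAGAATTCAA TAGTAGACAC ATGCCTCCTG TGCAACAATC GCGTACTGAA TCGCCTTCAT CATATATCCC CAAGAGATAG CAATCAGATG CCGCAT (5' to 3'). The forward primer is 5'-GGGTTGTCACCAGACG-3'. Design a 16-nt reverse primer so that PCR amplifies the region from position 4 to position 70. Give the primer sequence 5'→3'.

The product's 3' end on the top strand is position 70.
The reverse primer anneals to the top strand over positions 55–70, i.e. to CTCCTGTGCAACAATC.
Its sequence written 5'→3' is the reverse complement: GATTGTTGCACAGGAG.

5'-GATTGTTGCACAGGAG-3'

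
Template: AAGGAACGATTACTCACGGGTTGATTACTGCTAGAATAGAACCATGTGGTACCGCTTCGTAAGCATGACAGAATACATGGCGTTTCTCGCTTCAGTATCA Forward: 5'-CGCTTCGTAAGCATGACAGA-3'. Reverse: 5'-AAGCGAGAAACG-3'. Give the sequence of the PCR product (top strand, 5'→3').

The forward primer matches the template at positions 53–72.
Taking the reverse complement of AAGCGAGAAACG gives CGTTTCTCGCTT, found at positions 81–92 on the template; the primer anneals here to the top strand with its 3' end pointing upstream.
The product is the template from position 53 through 92 (40 bp).

5'-CGCTTCGTAAGCATGACAGAATACATGGCGTTTCTCGCTT-3'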